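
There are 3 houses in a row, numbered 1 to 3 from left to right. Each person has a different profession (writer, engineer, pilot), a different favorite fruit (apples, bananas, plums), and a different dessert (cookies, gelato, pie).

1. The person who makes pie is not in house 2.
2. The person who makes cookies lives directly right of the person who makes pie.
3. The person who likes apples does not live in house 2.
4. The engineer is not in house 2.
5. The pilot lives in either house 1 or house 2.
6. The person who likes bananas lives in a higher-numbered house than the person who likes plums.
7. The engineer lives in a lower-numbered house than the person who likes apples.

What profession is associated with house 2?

pilot

By clue 2, the person who makes cookies is in house 2.
Clue 2 places the person who makes pie in house 1.
Clue 7: the engineer is in house 1.
Clue 7 places the person who likes apples in house 3.
House 2's profession must be pilot (nothing else left).
The only profession still possible for house 3 is writer.
So house 1 gets plums for favorite fruit.
House 2's favorite fruit must be bananas (nothing else left).
That leaves gelato as the dessert for house 3.
So: house 1 = engineer/plums/pie, house 2 = pilot/bananas/cookies, house 3 = writer/apples/gelato.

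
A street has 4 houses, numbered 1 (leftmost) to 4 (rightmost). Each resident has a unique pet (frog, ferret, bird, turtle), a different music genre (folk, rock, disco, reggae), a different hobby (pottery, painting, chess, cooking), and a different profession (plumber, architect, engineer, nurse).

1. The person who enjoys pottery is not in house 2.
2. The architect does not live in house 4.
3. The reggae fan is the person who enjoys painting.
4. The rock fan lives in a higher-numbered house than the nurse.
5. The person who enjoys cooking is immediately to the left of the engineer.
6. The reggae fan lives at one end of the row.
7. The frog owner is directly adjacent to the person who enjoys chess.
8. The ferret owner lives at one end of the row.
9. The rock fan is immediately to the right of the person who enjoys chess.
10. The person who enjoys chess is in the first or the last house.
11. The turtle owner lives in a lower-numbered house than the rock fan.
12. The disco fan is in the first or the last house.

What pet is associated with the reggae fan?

The person who enjoys chess is in house 1 (clue 10).
The reggae fan is in house 4 (clue 3).
Clue 3: the person who enjoys painting is in house 4.
The frog owner is in house 2 (clue 7).
From clue 9, the rock fan must be in house 2.
By clue 11, the turtle owner is in house 1.
The only pet still possible for house 3 is bird.
House 4's pet must be ferret (nothing else left).
That leaves folk as the music genre for house 3.
House 2's hobby must be cooking (nothing else left).
The only hobby still possible for house 3 is pottery.
From clue 4, the nurse must be in house 1.
By clue 5, the engineer is in house 3.
House 1 music genre: only disco fits.
That leaves plumber as the profession for house 4.
House 2's profession must be architect (nothing else left).
So: house 1 = turtle/disco/chess/nurse, house 2 = frog/rock/cooking/architect, house 3 = bird/folk/pottery/engineer, house 4 = ferret/reggae/painting/plumber.

ferret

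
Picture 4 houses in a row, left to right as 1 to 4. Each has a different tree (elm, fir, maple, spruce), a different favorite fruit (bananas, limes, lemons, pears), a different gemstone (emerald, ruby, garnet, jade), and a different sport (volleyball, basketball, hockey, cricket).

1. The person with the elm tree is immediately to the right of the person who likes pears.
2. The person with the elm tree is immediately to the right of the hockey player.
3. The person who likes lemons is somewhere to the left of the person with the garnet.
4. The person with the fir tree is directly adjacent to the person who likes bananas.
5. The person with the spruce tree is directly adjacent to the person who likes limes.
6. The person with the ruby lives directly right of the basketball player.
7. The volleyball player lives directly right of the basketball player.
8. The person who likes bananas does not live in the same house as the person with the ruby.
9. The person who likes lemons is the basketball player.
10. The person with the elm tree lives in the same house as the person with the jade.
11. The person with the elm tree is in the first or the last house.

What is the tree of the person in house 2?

Clue 11 places the person with the elm tree in house 4.
House 1 gemstone: only emerald fits.
From clue 1, the person who likes pears must be in house 3.
By clue 2, the hockey player is in house 3.
The person with the jade is in house 4 (clue 10).
By clue 7, the volleyball player is in house 2.
From clue 7, the basketball player must be in house 1.
From clue 9, the person who likes lemons must be in house 1.
House 4 sport: only cricket fits.
By clue 6, the person with the ruby is in house 2.
The person who likes bananas is in house 4 (clue 8).
The only tree still possible for house 2 is maple.
The only favorite fruit still possible for house 2 is limes.
The only gemstone still possible for house 3 is garnet.
By clue 4, the person with the fir tree is in house 3.
The only tree still possible for house 1 is spruce.
So: house 1 = spruce/lemons/emerald/basketball, house 2 = maple/limes/ruby/volleyball, house 3 = fir/pears/garnet/hockey, house 4 = elm/bananas/jade/cricket.

maple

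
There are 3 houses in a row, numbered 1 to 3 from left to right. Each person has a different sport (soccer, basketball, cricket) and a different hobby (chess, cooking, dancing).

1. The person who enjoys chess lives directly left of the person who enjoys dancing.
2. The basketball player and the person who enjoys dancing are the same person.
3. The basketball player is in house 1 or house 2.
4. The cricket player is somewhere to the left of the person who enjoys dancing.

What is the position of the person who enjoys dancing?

2

Clue 3: the basketball player is in house 2.
The only sport still possible for house 1 is cricket.
So house 3 gets soccer for sport.
Clue 2: the person who enjoys dancing is in house 2.
The only hobby still possible for house 3 is cooking.
House 1's hobby must be chess (nothing else left).
So: house 1 = cricket/chess, house 2 = basketball/dancing, house 3 = soccer/cooking.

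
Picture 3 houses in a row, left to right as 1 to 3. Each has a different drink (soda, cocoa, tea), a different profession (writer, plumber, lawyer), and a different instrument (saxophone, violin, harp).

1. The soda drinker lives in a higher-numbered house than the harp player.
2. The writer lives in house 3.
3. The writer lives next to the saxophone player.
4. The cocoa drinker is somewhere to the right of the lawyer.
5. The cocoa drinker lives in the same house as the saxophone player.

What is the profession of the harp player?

lawyer

The writer is in house 3 (clue 2).
By clue 3, the saxophone player is in house 2.
Clue 5 places the cocoa drinker in house 2.
So house 1 gets tea for drink.
That leaves soda as the drink for house 3.
House 1 instrument: only harp fits.
So house 3 gets violin for instrument.
The lawyer is in house 1 (clue 4).
So house 2 gets plumber for profession.
So: house 1 = tea/lawyer/harp, house 2 = cocoa/plumber/saxophone, house 3 = soda/writer/violin.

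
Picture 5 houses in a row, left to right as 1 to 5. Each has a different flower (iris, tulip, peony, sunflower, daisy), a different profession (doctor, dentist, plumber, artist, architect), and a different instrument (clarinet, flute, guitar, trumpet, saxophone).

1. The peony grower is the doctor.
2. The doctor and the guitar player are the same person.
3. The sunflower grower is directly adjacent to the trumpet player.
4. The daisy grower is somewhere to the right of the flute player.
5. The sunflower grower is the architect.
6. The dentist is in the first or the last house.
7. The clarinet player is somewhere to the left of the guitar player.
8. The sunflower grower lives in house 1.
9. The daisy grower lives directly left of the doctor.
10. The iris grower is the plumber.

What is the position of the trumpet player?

Clue 8: the sunflower grower is in house 1.
By clue 3, the trumpet player is in house 2.
Clue 5 places the architect in house 1.
That leaves dentist as the profession for house 5.
The only flower still possible for house 5 is tulip.
The only instrument still possible for house 5 is saxophone.
The flute player is in house 1 (clue 4).
House 4's instrument must be guitar (nothing else left).
Clue 2 places the doctor in house 4.
Clue 9: the daisy grower is in house 3.
House 2's flower must be iris (nothing else left).
The only flower still possible for house 4 is peony.
That leaves clarinet as the instrument for house 3.
The plumber is in house 2 (clue 10).
So house 3 gets artist for profession.
So: house 1 = sunflower/architect/flute, house 2 = iris/plumber/trumpet, house 3 = daisy/artist/clarinet, house 4 = peony/doctor/guitar, house 5 = tulip/dentist/saxophone.

2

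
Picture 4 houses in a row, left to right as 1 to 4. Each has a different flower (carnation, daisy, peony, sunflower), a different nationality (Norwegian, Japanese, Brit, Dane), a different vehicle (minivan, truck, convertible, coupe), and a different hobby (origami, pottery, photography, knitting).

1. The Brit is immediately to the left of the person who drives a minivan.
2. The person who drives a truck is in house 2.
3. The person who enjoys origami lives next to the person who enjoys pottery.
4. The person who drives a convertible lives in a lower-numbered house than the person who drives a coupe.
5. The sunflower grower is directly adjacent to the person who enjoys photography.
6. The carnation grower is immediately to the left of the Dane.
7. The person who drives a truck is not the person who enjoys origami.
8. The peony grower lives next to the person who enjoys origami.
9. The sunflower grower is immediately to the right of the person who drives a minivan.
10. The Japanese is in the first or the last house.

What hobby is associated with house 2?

By clue 2, the person who drives a truck is in house 2.
So house 1 gets convertible for vehicle.
The only vehicle still possible for house 4 is coupe.
Clue 1: the Brit is in house 2.
Clue 9: the sunflower grower is in house 4.
The only vehicle still possible for house 3 is minivan.
The person who enjoys photography is in house 3 (clue 5).
House 1's flower must be daisy (nothing else left).
Clue 3: the person who enjoys origami is in house 1.
Clue 3 places the person who enjoys pottery in house 2.
Clue 8: the peony grower is in house 2.
The only flower still possible for house 3 is carnation.
That leaves knitting as the hobby for house 4.
By clue 6, the Dane is in house 4.
That leaves Norwegian as the nationality for house 3.
House 1 nationality: only Japanese fits.
So: house 1 = daisy/Japanese/convertible/origami, house 2 = peony/Brit/truck/pottery, house 3 = carnation/Norwegian/minivan/photography, house 4 = sunflower/Dane/coupe/knitting.

pottery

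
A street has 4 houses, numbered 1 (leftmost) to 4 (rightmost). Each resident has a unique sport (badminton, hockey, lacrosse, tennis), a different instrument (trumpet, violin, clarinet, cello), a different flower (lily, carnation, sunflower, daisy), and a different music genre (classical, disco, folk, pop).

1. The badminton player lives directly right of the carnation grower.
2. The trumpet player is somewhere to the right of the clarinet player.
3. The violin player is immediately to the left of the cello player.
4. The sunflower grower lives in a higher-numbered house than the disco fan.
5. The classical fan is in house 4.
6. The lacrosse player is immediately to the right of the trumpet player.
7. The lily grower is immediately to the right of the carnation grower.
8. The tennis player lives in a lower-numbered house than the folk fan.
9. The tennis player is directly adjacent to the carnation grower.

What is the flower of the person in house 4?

lily

The classical fan is in house 4 (clue 5).
So house 4 gets cello for instrument.
By clue 3, the violin player is in house 3.
The only instrument still possible for house 1 is clarinet.
House 2's instrument must be trumpet (nothing else left).
From clue 6, the lacrosse player must be in house 3.
From clue 9, the tennis player must be in house 2.
House 1 sport: only hockey fits.
So house 4 gets badminton for sport.
Clue 1 places the carnation grower in house 3.
From clue 7, the lily grower must be in house 4.
From clue 8, the folk fan must be in house 3.
House 1's flower must be daisy (nothing else left).
The only flower still possible for house 2 is sunflower.
Clue 4 places the disco fan in house 1.
The only music genre still possible for house 2 is pop.
So: house 1 = hockey/clarinet/daisy/disco, house 2 = tennis/trumpet/sunflower/pop, house 3 = lacrosse/violin/carnation/folk, house 4 = badminton/cello/lily/classical.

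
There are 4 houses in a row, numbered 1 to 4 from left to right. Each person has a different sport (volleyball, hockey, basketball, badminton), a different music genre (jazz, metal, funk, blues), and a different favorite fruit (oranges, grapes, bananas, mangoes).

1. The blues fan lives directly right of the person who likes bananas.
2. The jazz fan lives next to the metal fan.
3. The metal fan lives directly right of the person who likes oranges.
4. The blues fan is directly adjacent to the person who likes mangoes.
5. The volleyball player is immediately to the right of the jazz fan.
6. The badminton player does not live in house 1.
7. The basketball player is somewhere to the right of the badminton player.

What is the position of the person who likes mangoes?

House 1 sport: only hockey fits.
The badminton player is narrowed to house 2 or 3; consider each.
Placing it in house 2 leads to a contradiction, so it's in house 3.
Clue 7 places the basketball player in house 4.
So house 2 gets volleyball for sport.
By clue 5, the jazz fan is in house 1.
Clue 2: the metal fan is in house 2.
Clue 3: the person who likes oranges is in house 1.
The blues fan is narrowed to house 3 or 4; consider each.
Placing it in house 4 leads to a contradiction, so it's in house 3.
The person who likes bananas is in house 2 (clue 1).
House 4 music genre: only funk fits.
House 3 favorite fruit: only grapes fits.
House 4's favorite fruit must be mangoes (nothing else left).
So: house 1 = hockey/jazz/oranges, house 2 = volleyball/metal/bananas, house 3 = badminton/blues/grapes, house 4 = basketball/funk/mangoes.

4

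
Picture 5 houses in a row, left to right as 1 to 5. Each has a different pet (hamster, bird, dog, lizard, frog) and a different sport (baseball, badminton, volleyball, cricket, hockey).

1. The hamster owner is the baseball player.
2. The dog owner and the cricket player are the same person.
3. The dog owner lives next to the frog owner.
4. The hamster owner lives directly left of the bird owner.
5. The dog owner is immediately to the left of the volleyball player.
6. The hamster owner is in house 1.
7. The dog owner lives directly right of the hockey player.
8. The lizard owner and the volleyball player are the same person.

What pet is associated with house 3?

Clue 6: the hamster owner is in house 1.
The baseball player is in house 1 (clue 1).
Clue 4: the bird owner is in house 2.
The dog owner is narrowed to house 3 or 4; consider each.
Placing it in house 3 leads to a contradiction, so it's in house 4.
Clue 2: the cricket player is in house 4.
Clue 5: the volleyball player is in house 5.
Clue 7: the hockey player is in house 3.
By clue 8, the lizard owner is in house 5.
House 3's pet must be frog (nothing else left).
House 2's sport must be badminton (nothing else left).
So: house 1 = hamster/baseball, house 2 = bird/badminton, house 3 = frog/hockey, house 4 = dog/cricket, house 5 = lizard/volleyball.

frog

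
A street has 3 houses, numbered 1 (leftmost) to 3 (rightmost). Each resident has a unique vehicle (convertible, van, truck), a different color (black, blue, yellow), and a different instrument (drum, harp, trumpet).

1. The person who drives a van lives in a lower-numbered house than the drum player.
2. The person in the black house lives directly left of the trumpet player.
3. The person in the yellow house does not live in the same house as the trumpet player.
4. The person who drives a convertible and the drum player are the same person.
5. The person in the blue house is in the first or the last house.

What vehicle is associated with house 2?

convertible

So house 1 gets harp for instrument.
The person who drives a convertible is narrowed to house 2 or 3; consider each.
Placing it in house 3 leads to a contradiction, so it's in house 2.
The drum player is in house 2 (clue 4).
House 1's vehicle must be van (nothing else left).
House 3 vehicle: only truck fits.
House 3 instrument: only trumpet fits.
From clue 2, the person in the black house must be in house 2.
That leaves yellow as the color for house 1.
House 3's color must be blue (nothing else left).
So: house 1 = van/yellow/harp, house 2 = convertible/black/drum, house 3 = truck/blue/trumpet.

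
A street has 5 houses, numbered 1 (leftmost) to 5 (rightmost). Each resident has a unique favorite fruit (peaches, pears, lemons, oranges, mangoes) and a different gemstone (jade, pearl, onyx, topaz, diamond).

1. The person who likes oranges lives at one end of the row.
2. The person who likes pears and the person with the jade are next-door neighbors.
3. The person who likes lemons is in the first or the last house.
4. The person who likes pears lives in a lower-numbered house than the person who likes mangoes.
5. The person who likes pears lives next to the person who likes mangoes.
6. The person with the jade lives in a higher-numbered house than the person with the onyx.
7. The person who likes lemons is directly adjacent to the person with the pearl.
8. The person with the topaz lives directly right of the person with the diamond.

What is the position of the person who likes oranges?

The person who likes lemons is narrowed to house 1 or 5; consider each.
Placing it in house 5 leads to a contradiction, so it's in house 1.
The person with the pearl is in house 2 (clue 7).
House 5 favorite fruit: only oranges fits.
House 1's gemstone must be onyx (nothing else left).
That leaves topaz as the gemstone for house 5.
Clue 8: the person with the diamond is in house 4.
That leaves jade as the gemstone for house 3.
Clue 2: the person who likes pears is in house 2.
By clue 5, the person who likes mangoes is in house 3.
House 4 favorite fruit: only peaches fits.
So: house 1 = lemons/onyx, house 2 = pears/pearl, house 3 = mangoes/jade, house 4 = peaches/diamond, house 5 = oranges/topaz.

5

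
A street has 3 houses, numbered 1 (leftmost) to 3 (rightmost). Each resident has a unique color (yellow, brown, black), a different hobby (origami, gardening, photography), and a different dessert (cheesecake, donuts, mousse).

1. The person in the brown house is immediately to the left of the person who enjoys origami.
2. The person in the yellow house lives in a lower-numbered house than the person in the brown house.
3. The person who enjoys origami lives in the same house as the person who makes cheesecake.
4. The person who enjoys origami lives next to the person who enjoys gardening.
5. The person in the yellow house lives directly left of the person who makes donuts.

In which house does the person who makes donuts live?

2

From clue 2, the person in the yellow house must be in house 1.
The person in the brown house is in house 2 (clue 2).
Clue 5 places the person who makes donuts in house 2.
House 3 color: only black fits.
House 1's dessert must be mousse (nothing else left).
House 3 dessert: only cheesecake fits.
The person who enjoys origami is in house 3 (clue 1).
From clue 4, the person who enjoys gardening must be in house 2.
House 1 hobby: only photography fits.
So: house 1 = yellow/photography/mousse, house 2 = brown/gardening/donuts, house 3 = black/origami/cheesecake.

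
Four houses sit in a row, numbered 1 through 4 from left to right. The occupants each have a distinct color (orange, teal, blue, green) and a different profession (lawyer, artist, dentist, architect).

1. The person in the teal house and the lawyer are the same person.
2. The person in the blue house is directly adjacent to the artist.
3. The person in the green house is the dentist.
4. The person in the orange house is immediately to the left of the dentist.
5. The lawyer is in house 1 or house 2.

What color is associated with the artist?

orange

The person in the teal house is narrowed to house 1 or 2; consider each.
Placing it in house 2 leads to a contradiction, so it's in house 1.
Clue 1 places the lawyer in house 1.
The person in the green house is narrowed to house 3 or 4; consider each.
Placing it in house 3 leads to a contradiction, so it's in house 4.
By clue 3, the dentist is in house 4.
From clue 4, the person in the orange house must be in house 3.
So house 2 gets blue for color.
By clue 2, the artist is in house 3.
That leaves architect as the profession for house 2.
So: house 1 = teal/lawyer, house 2 = blue/architect, house 3 = orange/artist, house 4 = green/dentist.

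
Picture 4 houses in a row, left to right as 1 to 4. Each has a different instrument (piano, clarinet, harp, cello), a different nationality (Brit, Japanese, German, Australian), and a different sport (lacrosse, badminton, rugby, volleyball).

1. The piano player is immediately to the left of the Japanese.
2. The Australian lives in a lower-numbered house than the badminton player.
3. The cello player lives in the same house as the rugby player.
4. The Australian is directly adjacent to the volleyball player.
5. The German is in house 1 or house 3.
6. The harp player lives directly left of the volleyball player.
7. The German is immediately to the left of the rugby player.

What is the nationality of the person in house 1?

That leaves lacrosse as the sport for house 1.
The cello player is narrowed to house 2 or 4; consider each.
Placing it in house 2 leads to a contradiction, so it's in house 4.
Clue 3 places the rugby player in house 4.
Clue 7 places the German in house 3.
The harp player is narrowed to house 1 or 2; consider each.
Placing it in house 2 leads to a contradiction, so it's in house 1.
From clue 6, the volleyball player must be in house 2.
House 2's instrument must be clarinet (nothing else left).
So house 3 gets piano for instrument.
The only sport still possible for house 3 is badminton.
The Japanese is in house 4 (clue 1).
From clue 4, the Australian must be in house 1.
The only nationality still possible for house 2 is Brit.
So: house 1 = harp/Australian/lacrosse, house 2 = clarinet/Brit/volleyball, house 3 = piano/German/badminton, house 4 = cello/Japanese/rugby.

Australian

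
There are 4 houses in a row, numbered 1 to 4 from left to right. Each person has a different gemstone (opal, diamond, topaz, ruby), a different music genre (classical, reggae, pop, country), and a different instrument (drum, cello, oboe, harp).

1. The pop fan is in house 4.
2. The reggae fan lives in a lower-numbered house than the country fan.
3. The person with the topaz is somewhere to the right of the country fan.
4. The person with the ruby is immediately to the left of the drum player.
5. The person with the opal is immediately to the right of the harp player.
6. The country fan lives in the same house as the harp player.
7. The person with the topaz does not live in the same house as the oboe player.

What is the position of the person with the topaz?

4

Clue 1: the pop fan is in house 4.
The person with the opal is narrowed to house 3 or 4; consider each.
Placing it in house 4 leads to a contradiction, so it's in house 3.
Clue 5: the harp player is in house 2.
Clue 6: the country fan is in house 2.
The only gemstone still possible for house 4 is topaz.
That leaves classical as the music genre for house 3.
From clue 4, the person with the ruby must be in house 2.
Clue 4: the drum player is in house 3.
The only gemstone still possible for house 1 is diamond.
House 1 music genre: only reggae fits.
House 1's instrument must be oboe (nothing else left).
House 4's instrument must be cello (nothing else left).
So: house 1 = diamond/reggae/oboe, house 2 = ruby/country/harp, house 3 = opal/classical/drum, house 4 = topaz/pop/cello.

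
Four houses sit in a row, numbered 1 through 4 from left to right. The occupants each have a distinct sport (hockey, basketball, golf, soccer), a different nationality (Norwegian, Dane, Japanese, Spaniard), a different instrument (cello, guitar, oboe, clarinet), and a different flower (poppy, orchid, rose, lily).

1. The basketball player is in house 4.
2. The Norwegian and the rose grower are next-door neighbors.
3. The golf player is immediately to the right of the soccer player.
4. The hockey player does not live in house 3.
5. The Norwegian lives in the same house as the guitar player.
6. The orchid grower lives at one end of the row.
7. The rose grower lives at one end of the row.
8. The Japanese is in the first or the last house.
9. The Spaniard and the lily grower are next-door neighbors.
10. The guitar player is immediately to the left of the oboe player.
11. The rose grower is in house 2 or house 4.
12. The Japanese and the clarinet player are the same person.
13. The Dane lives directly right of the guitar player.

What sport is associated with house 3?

golf

From clue 1, the basketball player must be in house 4.
Clue 11: the rose grower is in house 4.
Clue 2 places the Norwegian in house 3.
Clue 5 places the guitar player in house 3.
Clue 10: the oboe player is in house 4.
Clue 13: the Dane is in house 4.
The only sport still possible for house 3 is golf.
House 1 nationality: only Japanese fits.
House 2's nationality must be Spaniard (nothing else left).
House 1's instrument must be clarinet (nothing else left).
The only instrument still possible for house 2 is cello.
House 1's flower must be orchid (nothing else left).
The soccer player is in house 2 (clue 3).
Clue 9: the lily grower is in house 3.
House 1's sport must be hockey (nothing else left).
That leaves poppy as the flower for house 2.
So: house 1 = hockey/Japanese/clarinet/orchid, house 2 = soccer/Spaniard/cello/poppy, house 3 = golf/Norwegian/guitar/lily, house 4 = basketball/Dane/oboe/rose.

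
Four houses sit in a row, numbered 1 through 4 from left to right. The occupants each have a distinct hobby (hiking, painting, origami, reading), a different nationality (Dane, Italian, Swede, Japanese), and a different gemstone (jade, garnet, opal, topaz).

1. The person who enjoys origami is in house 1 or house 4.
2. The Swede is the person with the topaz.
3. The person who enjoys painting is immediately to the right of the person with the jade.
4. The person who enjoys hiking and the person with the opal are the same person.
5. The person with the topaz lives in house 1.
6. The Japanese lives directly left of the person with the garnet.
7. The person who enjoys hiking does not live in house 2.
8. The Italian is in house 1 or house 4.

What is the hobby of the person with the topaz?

Clue 5 places the person with the topaz in house 1.
The Swede is in house 1 (clue 2).
That leaves reading as the hobby for house 2.
House 1's hobby must be origami (nothing else left).
House 4's nationality must be Italian (nothing else left).
House 2 gemstone: only jade fits.
Clue 3 places the person who enjoys painting in house 3.
That leaves hiking as the hobby for house 4.
The person with the opal is in house 4 (clue 4).
House 3 gemstone: only garnet fits.
Clue 6 places the Japanese in house 2.
That leaves Dane as the nationality for house 3.
So: house 1 = origami/Swede/topaz, house 2 = reading/Japanese/jade, house 3 = painting/Dane/garnet, house 4 = hiking/Italian/opal.

origami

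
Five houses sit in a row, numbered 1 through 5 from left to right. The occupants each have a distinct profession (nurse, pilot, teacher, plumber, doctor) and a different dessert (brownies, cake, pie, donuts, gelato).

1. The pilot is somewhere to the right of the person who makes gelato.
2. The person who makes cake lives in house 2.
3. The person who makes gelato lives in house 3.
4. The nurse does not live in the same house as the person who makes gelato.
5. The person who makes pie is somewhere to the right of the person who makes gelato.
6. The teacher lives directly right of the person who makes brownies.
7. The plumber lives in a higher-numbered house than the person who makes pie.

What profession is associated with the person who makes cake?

teacher

By clue 2, the person who makes cake is in house 2.
By clue 3, the person who makes gelato is in house 3.
The plumber is in house 5 (clue 7).
By clue 7, the person who makes pie is in house 4.
House 5's dessert must be donuts (nothing else left).
The pilot is in house 4 (clue 1).
Clue 6 places the teacher in house 2.
House 3 profession: only doctor fits.
That leaves brownies as the dessert for house 1.
House 1's profession must be nurse (nothing else left).
So: house 1 = nurse/brownies, house 2 = teacher/cake, house 3 = doctor/gelato, house 4 = pilot/pie, house 5 = plumber/donuts.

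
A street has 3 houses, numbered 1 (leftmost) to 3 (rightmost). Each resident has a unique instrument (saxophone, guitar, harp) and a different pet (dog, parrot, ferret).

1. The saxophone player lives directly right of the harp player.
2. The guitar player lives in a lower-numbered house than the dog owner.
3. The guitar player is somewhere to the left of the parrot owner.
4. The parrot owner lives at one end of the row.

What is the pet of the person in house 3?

parrot

Clue 4 places the parrot owner in house 3.
That leaves saxophone as the instrument for house 3.
House 1's pet must be ferret (nothing else left).
The only pet still possible for house 2 is dog.
Clue 1: the harp player is in house 2.
From clue 2, the guitar player must be in house 1.
So: house 1 = guitar/ferret, house 2 = harp/dog, house 3 = saxophone/parrot.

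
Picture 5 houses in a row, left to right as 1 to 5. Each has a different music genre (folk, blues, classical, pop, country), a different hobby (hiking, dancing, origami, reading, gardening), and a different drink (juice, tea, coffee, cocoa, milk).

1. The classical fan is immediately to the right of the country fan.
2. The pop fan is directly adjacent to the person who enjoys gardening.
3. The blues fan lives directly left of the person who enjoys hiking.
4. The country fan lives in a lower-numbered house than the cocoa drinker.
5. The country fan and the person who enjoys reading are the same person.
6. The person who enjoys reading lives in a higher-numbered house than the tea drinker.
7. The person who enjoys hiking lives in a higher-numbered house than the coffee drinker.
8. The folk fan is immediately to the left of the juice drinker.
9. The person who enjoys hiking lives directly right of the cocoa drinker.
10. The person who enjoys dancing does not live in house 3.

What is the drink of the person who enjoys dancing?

tea

House 5 music genre: only pop fits.
Clue 2: the person who enjoys gardening is in house 4.
House 1's music genre must be folk (nothing else left).
That leaves country as the music genre for house 2.
From clue 1, the classical fan must be in house 3.
By clue 3, the blues fan is in house 4.
Clue 5 places the person who enjoys reading in house 2.
From clue 6, the tea drinker must be in house 1.
Clue 8 places the juice drinker in house 2.
Clue 9: the cocoa drinker is in house 4.
That leaves origami as the hobby for house 3.
House 5's hobby must be hiking (nothing else left).
The only drink still possible for house 5 is milk.
That leaves dancing as the hobby for house 1.
So house 3 gets coffee for drink.
So: house 1 = folk/dancing/tea, house 2 = country/reading/juice, house 3 = classical/origami/coffee, house 4 = blues/gardening/cocoa, house 5 = pop/hiking/milk.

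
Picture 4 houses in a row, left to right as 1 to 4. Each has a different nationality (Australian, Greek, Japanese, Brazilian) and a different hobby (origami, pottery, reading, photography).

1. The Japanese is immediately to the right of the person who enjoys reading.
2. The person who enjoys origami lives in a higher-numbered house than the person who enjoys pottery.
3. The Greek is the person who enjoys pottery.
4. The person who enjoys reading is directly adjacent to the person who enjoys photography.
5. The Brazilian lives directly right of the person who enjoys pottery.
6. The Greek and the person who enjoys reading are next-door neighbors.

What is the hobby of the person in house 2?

reading

The Brazilian is narrowed to house 2 or 3 or 4; consider each.
Placing it in house 3 and house 4 leads to a contradiction, so it's in house 2.
Clue 5: the person who enjoys pottery is in house 1.
Clue 3 places the Greek in house 1.
The person who enjoys reading is in house 2 (clue 6).
Clue 1: the Japanese is in house 3.
The person who enjoys photography is in house 3 (clue 4).
The only nationality still possible for house 4 is Australian.
House 4's hobby must be origami (nothing else left).
So: house 1 = Greek/pottery, house 2 = Brazilian/reading, house 3 = Japanese/photography, house 4 = Australian/origami.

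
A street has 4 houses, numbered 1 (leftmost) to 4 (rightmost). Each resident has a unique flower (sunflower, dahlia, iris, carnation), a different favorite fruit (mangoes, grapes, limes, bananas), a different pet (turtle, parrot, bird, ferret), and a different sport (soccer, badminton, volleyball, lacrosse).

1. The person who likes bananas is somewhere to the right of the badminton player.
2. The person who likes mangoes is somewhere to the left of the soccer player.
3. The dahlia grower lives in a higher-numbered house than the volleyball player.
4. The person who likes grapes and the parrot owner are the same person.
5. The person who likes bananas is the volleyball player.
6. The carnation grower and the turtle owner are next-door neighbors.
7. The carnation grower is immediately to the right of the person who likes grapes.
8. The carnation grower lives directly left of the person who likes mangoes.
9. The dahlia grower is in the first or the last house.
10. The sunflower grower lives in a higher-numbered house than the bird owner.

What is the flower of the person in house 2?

carnation

The carnation grower is in house 2 (clue 8).
Clue 8: the person who likes mangoes is in house 3.
Clue 9: the dahlia grower is in house 4.
So house 1 gets iris for flower.
That leaves sunflower as the flower for house 3.
So house 2 gets bananas for favorite fruit.
House 4 favorite fruit: only limes fits.
From clue 1, the badminton player must be in house 1.
The soccer player is in house 4 (clue 2).
By clue 4, the parrot owner is in house 1.
The volleyball player is in house 2 (clue 5).
So house 1 gets grapes for favorite fruit.
That leaves bird as the pet for house 2.
That leaves ferret as the pet for house 4.
The only sport still possible for house 3 is lacrosse.
That leaves turtle as the pet for house 3.
So: house 1 = iris/grapes/parrot/badminton, house 2 = carnation/bananas/bird/volleyball, house 3 = sunflower/mangoes/turtle/lacrosse, house 4 = dahlia/limes/ferret/soccer.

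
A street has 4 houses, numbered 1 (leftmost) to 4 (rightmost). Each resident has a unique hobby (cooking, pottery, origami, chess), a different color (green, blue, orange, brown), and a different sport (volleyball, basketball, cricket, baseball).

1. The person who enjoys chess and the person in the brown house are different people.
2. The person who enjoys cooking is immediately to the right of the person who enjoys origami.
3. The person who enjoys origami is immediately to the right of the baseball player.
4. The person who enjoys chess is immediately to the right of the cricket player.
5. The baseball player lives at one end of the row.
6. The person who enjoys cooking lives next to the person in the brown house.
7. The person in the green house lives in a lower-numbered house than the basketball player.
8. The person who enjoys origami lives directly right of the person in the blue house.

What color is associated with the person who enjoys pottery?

Clue 5 places the baseball player in house 1.
House 1 hobby: only pottery fits.
Clue 3: the person who enjoys origami is in house 2.
Clue 8 places the person in the blue house in house 1.
From clue 2, the person who enjoys cooking must be in house 3.
The only hobby still possible for house 4 is chess.
Clue 1 places the person in the brown house in house 2.
From clue 4, the cricket player must be in house 3.
House 4 color: only orange fits.
That leaves volleyball as the sport for house 2.
House 4 sport: only basketball fits.
So house 3 gets green for color.
So: house 1 = pottery/blue/baseball, house 2 = origami/brown/volleyball, house 3 = cooking/green/cricket, house 4 = chess/orange/basketball.

blue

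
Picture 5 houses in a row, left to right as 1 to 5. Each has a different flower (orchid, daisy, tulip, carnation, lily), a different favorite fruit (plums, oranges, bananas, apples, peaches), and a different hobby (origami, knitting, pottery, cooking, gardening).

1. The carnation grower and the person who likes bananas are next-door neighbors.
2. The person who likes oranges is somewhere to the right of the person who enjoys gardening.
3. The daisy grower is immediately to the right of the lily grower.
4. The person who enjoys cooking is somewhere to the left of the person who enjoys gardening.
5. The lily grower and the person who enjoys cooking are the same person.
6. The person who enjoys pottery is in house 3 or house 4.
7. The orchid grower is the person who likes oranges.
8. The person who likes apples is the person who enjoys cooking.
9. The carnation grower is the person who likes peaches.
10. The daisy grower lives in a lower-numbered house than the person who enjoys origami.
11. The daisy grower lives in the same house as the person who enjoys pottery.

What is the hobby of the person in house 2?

So house 1 gets knitting for hobby.
The only hobby still possible for house 5 is origami.
The only hobby still possible for house 2 is cooking.
By clue 5, the lily grower is in house 2.
The person who likes apples is in house 2 (clue 8).
By clue 3, the daisy grower is in house 3.
Clue 11 places the person who enjoys pottery in house 3.
House 1's flower must be tulip (nothing else left).
So house 1 gets plums for favorite fruit.
The only hobby still possible for house 4 is gardening.
Clue 2 places the person who likes oranges in house 5.
Clue 7 places the orchid grower in house 5.
House 4 flower: only carnation fits.
House 3's favorite fruit must be bananas (nothing else left).
House 4's favorite fruit must be peaches (nothing else left).
So: house 1 = tulip/plums/knitting, house 2 = lily/apples/cooking, house 3 = daisy/bananas/pottery, house 4 = carnation/peaches/gardening, house 5 = orchid/oranges/origami.

cooking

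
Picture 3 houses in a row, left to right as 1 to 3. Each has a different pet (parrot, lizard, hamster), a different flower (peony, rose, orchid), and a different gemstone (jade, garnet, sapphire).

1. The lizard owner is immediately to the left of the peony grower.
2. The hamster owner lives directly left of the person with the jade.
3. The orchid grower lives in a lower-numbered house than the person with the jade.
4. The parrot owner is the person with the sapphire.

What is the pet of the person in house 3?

parrot

That leaves parrot as the pet for house 3.
The person with the sapphire is in house 3 (clue 4).
House 1's gemstone must be garnet (nothing else left).
That leaves jade as the gemstone for house 2.
The hamster owner is in house 1 (clue 2).
Clue 3 places the orchid grower in house 1.
The only pet still possible for house 2 is lizard.
Clue 1 places the peony grower in house 3.
So house 2 gets rose for flower.
So: house 1 = hamster/orchid/garnet, house 2 = lizard/rose/jade, house 3 = parrot/peony/sapphire.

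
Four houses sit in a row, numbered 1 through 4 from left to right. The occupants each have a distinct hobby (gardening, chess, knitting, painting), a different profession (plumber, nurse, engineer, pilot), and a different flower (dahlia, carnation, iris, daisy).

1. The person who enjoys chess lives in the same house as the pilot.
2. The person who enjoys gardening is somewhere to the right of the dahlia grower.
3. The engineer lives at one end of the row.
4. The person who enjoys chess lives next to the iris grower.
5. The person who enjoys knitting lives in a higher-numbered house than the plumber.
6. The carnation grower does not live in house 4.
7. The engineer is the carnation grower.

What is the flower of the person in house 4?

From clue 7, the engineer must be in house 1.
The carnation grower is in house 1 (clue 7).
The only hobby still possible for house 1 is painting.
That leaves chess as the hobby for house 2.
From clue 1, the pilot must be in house 2.
Clue 4: the iris grower is in house 3.
House 4 profession: only nurse fits.
So house 4 gets daisy for flower.
Clue 5: the person who enjoys knitting is in house 4.
House 3's hobby must be gardening (nothing else left).
House 3's profession must be plumber (nothing else left).
So house 2 gets dahlia for flower.
So: house 1 = painting/engineer/carnation, house 2 = chess/pilot/dahlia, house 3 = gardening/plumber/iris, house 4 = knitting/nurse/daisy.

daisy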